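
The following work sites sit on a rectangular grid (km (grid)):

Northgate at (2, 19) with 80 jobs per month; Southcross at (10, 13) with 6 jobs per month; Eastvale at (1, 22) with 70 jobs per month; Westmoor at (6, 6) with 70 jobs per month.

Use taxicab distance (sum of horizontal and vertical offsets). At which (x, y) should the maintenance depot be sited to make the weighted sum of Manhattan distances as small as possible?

(2, 19)

Manhattan distance separates: Σwᵢ(|x−xᵢ|+|y−yᵢ|) = Σwᵢ|x−xᵢ| + Σwᵢ|y−yᵢ|, so x and y are optimised independently as 1-D weighted medians.
Total weight W = 226; half = 113.
x-coordinate, sorted with cumulative weight:
  x=1 (Eastvale, w=70) cum 70
  x=2 (Northgate, w=80) cum 150  ← median
  x=6 (Westmoor, w=70) cum 220
  x=10 (Southcross, w=6) cum 226
⇒ x* = 2
y-coordinate, sorted with cumulative weight:
  y=6 (Westmoor, w=70) cum 70
  y=13 (Southcross, w=6) cum 76
  y=19 (Northgate, w=80) cum 156  ← median
  y=22 (Eastvale, w=70) cum 226
⇒ y* = 19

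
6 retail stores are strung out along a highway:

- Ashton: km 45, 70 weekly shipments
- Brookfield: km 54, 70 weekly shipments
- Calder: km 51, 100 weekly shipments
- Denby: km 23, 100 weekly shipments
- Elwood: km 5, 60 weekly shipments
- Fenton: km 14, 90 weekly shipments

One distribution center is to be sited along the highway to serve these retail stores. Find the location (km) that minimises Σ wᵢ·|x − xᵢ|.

For a sum of weighted absolute distances on a line, the optimum is the weighted median (not the mean). Total weight W = 490; half-weight = 245.
Sort by position and accumulate weight:
  km 5 (Elwood, w=60) → cum 60
  km 14 (Fenton, w=90) → cum 150
  km 23 (Denby, w=100) → cum 250  ≥ 245 → median here
  km 45 (Ashton, w=70) → cum 320
  km 51 (Calder, w=100) → cum 420
  km 54 (Brookfield, w=70) → cum 490
Optimal location: km 23.

x = 23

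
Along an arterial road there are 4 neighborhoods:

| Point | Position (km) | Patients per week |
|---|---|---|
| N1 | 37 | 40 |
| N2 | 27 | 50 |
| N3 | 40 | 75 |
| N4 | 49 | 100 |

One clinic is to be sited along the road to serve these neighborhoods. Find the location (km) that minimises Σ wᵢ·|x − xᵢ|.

For a sum of weighted absolute distances on a line, the optimum is the weighted median (not the mean). Total weight W = 265; half-weight = 132.5.
Sort by position and accumulate weight:
  km 27 (N2, w=50) → cum 50
  km 37 (N1, w=40) → cum 90
  km 40 (N3, w=75) → cum 165  ≥ 132.5 → median here
  km 49 (N4, w=100) → cum 265
Optimal location: km 40.

x = 40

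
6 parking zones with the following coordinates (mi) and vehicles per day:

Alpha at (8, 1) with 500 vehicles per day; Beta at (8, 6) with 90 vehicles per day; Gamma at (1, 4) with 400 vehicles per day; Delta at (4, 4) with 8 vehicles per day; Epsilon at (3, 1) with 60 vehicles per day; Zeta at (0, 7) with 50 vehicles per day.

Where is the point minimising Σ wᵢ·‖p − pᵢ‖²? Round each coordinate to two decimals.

(4.81, 2.78)

The minimiser of Σwᵢ‖p−pᵢ‖² is the weighted centroid p* = (Σwᵢpᵢ)/(Σwᵢ).
Σwᵢ = 1108.
Σwᵢxᵢ = 500·8 + 90·8 + 400·1 + 8·4 + 60·3 + 50·0 = 5332.
Σwᵢyᵢ = 500·1 + 90·6 + 400·4 + 8·4 + 60·1 + 50·7 = 3082.
x* = 5332/1108 = 4.81, y* = 3082/1108 = 2.78.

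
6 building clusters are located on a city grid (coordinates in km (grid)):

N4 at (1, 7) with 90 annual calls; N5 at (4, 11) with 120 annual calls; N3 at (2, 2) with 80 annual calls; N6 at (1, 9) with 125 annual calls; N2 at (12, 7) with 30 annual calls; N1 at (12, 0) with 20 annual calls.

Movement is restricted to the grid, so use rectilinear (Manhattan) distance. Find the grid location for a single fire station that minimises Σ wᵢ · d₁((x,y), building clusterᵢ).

(2, 9)

Manhattan distance separates: Σwᵢ(|x−xᵢ|+|y−yᵢ|) = Σwᵢ|x−xᵢ| + Σwᵢ|y−yᵢ|, so x and y are optimised independently as 1-D weighted medians.
Total weight W = 465; half = 232.5.
x-coordinate, sorted with cumulative weight:
  x=1 (N4, w=90) cum 90
  x=1 (N6, w=125) cum 215
  x=2 (N3, w=80) cum 295  ← median
  x=4 (N5, w=120) cum 415
  x=12 (N2, w=30) cum 445
  x=12 (N1, w=20) cum 465
⇒ x* = 2
y-coordinate, sorted with cumulative weight:
  y=0 (N1, w=20) cum 20
  y=2 (N3, w=80) cum 100
  y=7 (N4, w=90) cum 190
  y=7 (N2, w=30) cum 220
  y=9 (N6, w=125) cum 345  ← median
  y=11 (N5, w=120) cum 465
⇒ y* = 9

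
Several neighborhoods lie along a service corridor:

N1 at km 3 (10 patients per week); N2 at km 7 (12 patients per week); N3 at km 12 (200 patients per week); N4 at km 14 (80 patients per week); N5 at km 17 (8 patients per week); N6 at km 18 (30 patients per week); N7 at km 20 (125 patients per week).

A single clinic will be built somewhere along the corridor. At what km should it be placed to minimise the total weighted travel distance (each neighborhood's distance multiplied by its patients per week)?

For a sum of weighted absolute distances on a line, the optimum is the weighted median (not the mean). Total weight W = 465; half-weight = 232.5.
Sort by position and accumulate weight:
  km 3 (N1, w=10) → cum 10
  km 7 (N2, w=12) → cum 22
  km 12 (N3, w=200) → cum 222
  km 14 (N4, w=80) → cum 302  ≥ 232.5 → median here
  km 17 (N5, w=8) → cum 310
  km 18 (N6, w=30) → cum 340
  km 20 (N7, w=125) → cum 465
Optimal location: km 14.

x = 14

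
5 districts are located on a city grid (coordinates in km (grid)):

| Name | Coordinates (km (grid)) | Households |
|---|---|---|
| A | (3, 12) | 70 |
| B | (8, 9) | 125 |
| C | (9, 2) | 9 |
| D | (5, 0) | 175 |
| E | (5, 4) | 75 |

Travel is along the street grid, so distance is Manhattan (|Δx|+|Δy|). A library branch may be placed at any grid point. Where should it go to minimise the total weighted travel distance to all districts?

Manhattan distance separates: Σwᵢ(|x−xᵢ|+|y−yᵢ|) = Σwᵢ|x−xᵢ| + Σwᵢ|y−yᵢ|, so x and y are optimised independently as 1-D weighted medians.
Total weight W = 454; half = 227.
x-coordinate, sorted with cumulative weight:
  x=3 (A, w=70) cum 70
  x=5 (D, w=175) cum 245  ← median
  x=5 (E, w=75) cum 320
  x=8 (B, w=125) cum 445
  x=9 (C, w=9) cum 454
⇒ x* = 5
y-coordinate, sorted with cumulative weight:
  y=0 (D, w=175) cum 175
  y=2 (C, w=9) cum 184
  y=4 (E, w=75) cum 259  ← median
  y=9 (B, w=125) cum 384
  y=12 (A, w=70) cum 454
⇒ y* = 4

(5, 4)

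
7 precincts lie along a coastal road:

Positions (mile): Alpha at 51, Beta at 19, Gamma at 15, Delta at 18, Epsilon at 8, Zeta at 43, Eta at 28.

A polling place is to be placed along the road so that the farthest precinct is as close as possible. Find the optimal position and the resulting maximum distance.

The 1-center on a line is the midpoint of the two extreme points: leftmost at 8, rightmost at 51.
Optimal location = (8 + 51)/2 = 29.5; maximum distance = (51 − 8)/2 = 21.5.

location 29.5, max distance 21.5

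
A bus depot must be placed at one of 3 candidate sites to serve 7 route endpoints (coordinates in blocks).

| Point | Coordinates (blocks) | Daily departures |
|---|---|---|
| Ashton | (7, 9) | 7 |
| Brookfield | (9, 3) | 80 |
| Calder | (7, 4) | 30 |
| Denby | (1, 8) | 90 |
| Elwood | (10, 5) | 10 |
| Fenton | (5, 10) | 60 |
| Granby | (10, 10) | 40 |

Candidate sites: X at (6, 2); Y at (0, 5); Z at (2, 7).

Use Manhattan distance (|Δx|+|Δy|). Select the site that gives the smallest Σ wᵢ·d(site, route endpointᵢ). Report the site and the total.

Z, total 2249 blocks

Total weighted distance at each candidate:
  X (6, 2): total = 2546
  Y (0, 5): total = 2857
  Z (2, 7): total = 2249
Minimum is at Z with total 2249 blocks.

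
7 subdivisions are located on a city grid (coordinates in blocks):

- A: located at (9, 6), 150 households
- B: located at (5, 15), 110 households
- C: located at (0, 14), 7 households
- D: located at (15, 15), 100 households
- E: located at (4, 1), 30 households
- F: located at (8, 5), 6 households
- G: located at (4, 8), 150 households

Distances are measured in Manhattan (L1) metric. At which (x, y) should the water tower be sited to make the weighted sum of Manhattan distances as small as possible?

(5, 8)

Manhattan distance separates: Σwᵢ(|x−xᵢ|+|y−yᵢ|) = Σwᵢ|x−xᵢ| + Σwᵢ|y−yᵢ|, so x and y are optimised independently as 1-D weighted medians.
Total weight W = 553; half = 276.5.
x-coordinate, sorted with cumulative weight:
  x=0 (C, w=7) cum 7
  x=4 (E, w=30) cum 37
  x=4 (G, w=150) cum 187
  x=5 (B, w=110) cum 297  ← median
  x=8 (F, w=6) cum 303
  x=9 (A, w=150) cum 453
  x=15 (D, w=100) cum 553
⇒ x* = 5
y-coordinate, sorted with cumulative weight:
  y=1 (E, w=30) cum 30
  y=5 (F, w=6) cum 36
  y=6 (A, w=150) cum 186
  y=8 (G, w=150) cum 336  ← median
  y=14 (C, w=7) cum 343
  y=15 (B, w=110) cum 453
  y=15 (D, w=100) cum 553
⇒ y* = 8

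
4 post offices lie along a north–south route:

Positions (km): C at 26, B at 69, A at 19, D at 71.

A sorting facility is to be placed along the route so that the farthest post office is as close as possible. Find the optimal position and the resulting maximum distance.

location 45, max distance 26

The 1-center on a line is the midpoint of the two extreme points: leftmost at 19, rightmost at 71.
Optimal location = (19 + 71)/2 = 45; maximum distance = (71 − 19)/2 = 26.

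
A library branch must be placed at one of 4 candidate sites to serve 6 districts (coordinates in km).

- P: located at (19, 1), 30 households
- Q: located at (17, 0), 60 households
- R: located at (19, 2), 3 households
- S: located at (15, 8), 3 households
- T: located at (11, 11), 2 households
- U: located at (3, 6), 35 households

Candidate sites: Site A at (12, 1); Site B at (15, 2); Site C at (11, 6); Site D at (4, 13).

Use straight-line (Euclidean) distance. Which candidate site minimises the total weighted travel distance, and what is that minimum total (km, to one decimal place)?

Total weighted distance at each candidate:
  Site A (12, 1): total = 940.4
  Site B (15, 2): total = 785.8
  Site C (11, 6): total = 1122.4
  Site D (4, 13): total = 2033.5
Minimum is at Site B with total 785.8 km.

Site B, total 785.8 km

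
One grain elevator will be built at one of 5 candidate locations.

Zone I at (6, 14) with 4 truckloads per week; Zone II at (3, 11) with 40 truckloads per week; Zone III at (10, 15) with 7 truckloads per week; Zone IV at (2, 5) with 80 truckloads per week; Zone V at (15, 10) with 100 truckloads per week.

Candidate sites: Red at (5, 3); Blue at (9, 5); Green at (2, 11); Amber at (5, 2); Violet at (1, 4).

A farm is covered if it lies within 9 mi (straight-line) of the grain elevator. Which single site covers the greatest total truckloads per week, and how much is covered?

Coverage radius r = 9 mi; a point is covered iff (Δx)²+(Δy)² ≤ 9² = 81.
  Red (5, 3): covers {Zone II, Zone IV} → 120
  Blue (9, 5): covers {Zone II, Zone IV, Zone V} → 220
  Green (2, 11): covers {Zone I, Zone II, Zone III, Zone IV} → 131
  Amber (5, 2): covers {Zone IV} → 80
  Violet (1, 4): covers {Zone II, Zone IV} → 120
Maximum coverage at Blue: 220 truckloads per week.

Blue, covering 220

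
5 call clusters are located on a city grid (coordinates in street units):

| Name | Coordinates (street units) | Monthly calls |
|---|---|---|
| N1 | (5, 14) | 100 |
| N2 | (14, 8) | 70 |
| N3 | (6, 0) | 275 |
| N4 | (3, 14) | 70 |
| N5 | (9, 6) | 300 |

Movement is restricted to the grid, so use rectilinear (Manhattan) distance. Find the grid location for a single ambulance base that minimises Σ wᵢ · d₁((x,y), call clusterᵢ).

(6, 6)

Manhattan distance separates: Σwᵢ(|x−xᵢ|+|y−yᵢ|) = Σwᵢ|x−xᵢ| + Σwᵢ|y−yᵢ|, so x and y are optimised independently as 1-D weighted medians.
Total weight W = 815; half = 407.5.
x-coordinate, sorted with cumulative weight:
  x=3 (N4, w=70) cum 70
  x=5 (N1, w=100) cum 170
  x=6 (N3, w=275) cum 445  ← median
  x=9 (N5, w=300) cum 745
  x=14 (N2, w=70) cum 815
⇒ x* = 6
y-coordinate, sorted with cumulative weight:
  y=0 (N3, w=275) cum 275
  y=6 (N5, w=300) cum 575  ← median
  y=8 (N2, w=70) cum 645
  y=14 (N1, w=100) cum 745
  y=14 (N4, w=70) cum 815
⇒ y* = 6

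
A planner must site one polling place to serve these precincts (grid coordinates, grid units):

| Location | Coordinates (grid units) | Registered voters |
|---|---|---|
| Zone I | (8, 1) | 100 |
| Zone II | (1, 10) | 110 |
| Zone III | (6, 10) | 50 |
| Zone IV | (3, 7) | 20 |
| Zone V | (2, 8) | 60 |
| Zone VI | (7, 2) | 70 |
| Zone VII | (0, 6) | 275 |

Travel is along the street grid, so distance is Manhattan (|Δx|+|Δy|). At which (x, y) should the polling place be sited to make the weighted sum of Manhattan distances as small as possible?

Manhattan distance separates: Σwᵢ(|x−xᵢ|+|y−yᵢ|) = Σwᵢ|x−xᵢ| + Σwᵢ|y−yᵢ|, so x and y are optimised independently as 1-D weighted medians.
Total weight W = 685; half = 342.5.
x-coordinate, sorted with cumulative weight:
  x=0 (Zone VII, w=275) cum 275
  x=1 (Zone II, w=110) cum 385  ← median
  x=2 (Zone V, w=60) cum 445
  x=3 (Zone IV, w=20) cum 465
  x=6 (Zone III, w=50) cum 515
  x=7 (Zone VI, w=70) cum 585
  x=8 (Zone I, w=100) cum 685
⇒ x* = 1
y-coordinate, sorted with cumulative weight:
  y=1 (Zone I, w=100) cum 100
  y=2 (Zone VI, w=70) cum 170
  y=6 (Zone VII, w=275) cum 445  ← median
  y=7 (Zone IV, w=20) cum 465
  y=8 (Zone V, w=60) cum 525
  y=10 (Zone II, w=110) cum 635
  y=10 (Zone III, w=50) cum 685
⇒ y* = 6

(1, 6)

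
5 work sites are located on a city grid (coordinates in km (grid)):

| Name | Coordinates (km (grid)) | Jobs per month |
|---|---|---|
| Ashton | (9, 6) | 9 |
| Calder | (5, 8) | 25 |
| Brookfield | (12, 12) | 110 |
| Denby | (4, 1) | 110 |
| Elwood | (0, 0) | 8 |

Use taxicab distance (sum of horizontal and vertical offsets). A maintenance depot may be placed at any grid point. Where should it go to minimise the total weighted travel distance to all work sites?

Manhattan distance separates: Σwᵢ(|x−xᵢ|+|y−yᵢ|) = Σwᵢ|x−xᵢ| + Σwᵢ|y−yᵢ|, so x and y are optimised independently as 1-D weighted medians.
Total weight W = 262; half = 131.
x-coordinate, sorted with cumulative weight:
  x=0 (Elwood, w=8) cum 8
  x=4 (Denby, w=110) cum 118
  x=5 (Calder, w=25) cum 143  ← median
  x=9 (Ashton, w=9) cum 152
  x=12 (Brookfield, w=110) cum 262
⇒ x* = 5
y-coordinate, sorted with cumulative weight:
  y=0 (Elwood, w=8) cum 8
  y=1 (Denby, w=110) cum 118
  y=6 (Ashton, w=9) cum 127
  y=8 (Calder, w=25) cum 152  ← median
  y=12 (Brookfield, w=110) cum 262
⇒ y* = 8

(5, 8)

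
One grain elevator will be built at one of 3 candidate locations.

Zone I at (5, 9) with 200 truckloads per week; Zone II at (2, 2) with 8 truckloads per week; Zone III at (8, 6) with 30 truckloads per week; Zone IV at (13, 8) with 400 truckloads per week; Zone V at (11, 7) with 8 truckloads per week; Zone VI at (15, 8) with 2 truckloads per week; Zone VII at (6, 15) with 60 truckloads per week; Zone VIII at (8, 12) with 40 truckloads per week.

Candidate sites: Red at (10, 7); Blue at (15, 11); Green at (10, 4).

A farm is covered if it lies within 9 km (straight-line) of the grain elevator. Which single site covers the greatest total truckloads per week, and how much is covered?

Red, covering 740

Coverage radius r = 9 km; a point is covered iff (Δx)²+(Δy)² ≤ 9² = 81.
  Red (10, 7): covers {Zone I, Zone III, Zone IV, Zone V, Zone VI, Zone VII, Zone VIII} → 740
  Blue (15, 11): covers {Zone III, Zone IV, Zone V, Zone VI, Zone VIII} → 480
  Green (10, 4): covers {Zone I, Zone II, Zone III, Zone IV, Zone V, Zone VI, Zone VIII} → 688
Maximum coverage at Red: 740 truckloads per week.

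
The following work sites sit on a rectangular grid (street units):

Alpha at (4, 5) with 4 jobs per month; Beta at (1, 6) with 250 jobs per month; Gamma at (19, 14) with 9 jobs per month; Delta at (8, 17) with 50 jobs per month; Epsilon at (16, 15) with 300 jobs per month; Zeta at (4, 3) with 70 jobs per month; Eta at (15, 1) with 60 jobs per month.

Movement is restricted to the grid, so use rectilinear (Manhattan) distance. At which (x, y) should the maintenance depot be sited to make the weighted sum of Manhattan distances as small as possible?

Manhattan distance separates: Σwᵢ(|x−xᵢ|+|y−yᵢ|) = Σwᵢ|x−xᵢ| + Σwᵢ|y−yᵢ|, so x and y are optimised independently as 1-D weighted medians.
Total weight W = 743; half = 371.5.
x-coordinate, sorted with cumulative weight:
  x=1 (Beta, w=250) cum 250
  x=4 (Alpha, w=4) cum 254
  x=4 (Zeta, w=70) cum 324
  x=8 (Delta, w=50) cum 374  ← median
  x=15 (Eta, w=60) cum 434
  x=16 (Epsilon, w=300) cum 734
  x=19 (Gamma, w=9) cum 743
⇒ x* = 8
y-coordinate, sorted with cumulative weight:
  y=1 (Eta, w=60) cum 60
  y=3 (Zeta, w=70) cum 130
  y=5 (Alpha, w=4) cum 134
  y=6 (Beta, w=250) cum 384  ← median
  y=14 (Gamma, w=9) cum 393
  y=15 (Epsilon, w=300) cum 693
  y=17 (Delta, w=50) cum 743
⇒ y* = 6

(8, 6)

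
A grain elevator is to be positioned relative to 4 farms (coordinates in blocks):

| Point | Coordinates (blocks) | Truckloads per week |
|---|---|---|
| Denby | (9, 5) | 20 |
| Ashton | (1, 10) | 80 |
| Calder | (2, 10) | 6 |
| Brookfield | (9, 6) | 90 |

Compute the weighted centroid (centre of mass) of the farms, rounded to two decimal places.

(5.52, 7.65)

The minimiser of Σwᵢ‖p−pᵢ‖² is the weighted centroid p* = (Σwᵢpᵢ)/(Σwᵢ).
Σwᵢ = 196.
Σwᵢxᵢ = 20·9 + 80·1 + 6·2 + 90·9 = 1082.
Σwᵢyᵢ = 20·5 + 80·10 + 6·10 + 90·6 = 1500.
x* = 1082/196 = 5.52, y* = 1500/196 = 7.65.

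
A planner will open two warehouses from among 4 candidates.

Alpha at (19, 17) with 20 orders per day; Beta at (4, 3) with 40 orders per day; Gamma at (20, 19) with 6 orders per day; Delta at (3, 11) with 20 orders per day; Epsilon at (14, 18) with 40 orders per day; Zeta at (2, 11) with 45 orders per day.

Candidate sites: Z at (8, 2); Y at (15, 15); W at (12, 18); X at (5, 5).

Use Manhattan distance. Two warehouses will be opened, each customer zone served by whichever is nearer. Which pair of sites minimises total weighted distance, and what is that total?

{W, X}, total 979

Evaluate every pair (each demand assigned to the nearer of the two):
  {W, X}: total = 979
  {Y, X}: total = 1019
  {Z, W}: total = 1449
  {Z, Y}: total = 1489
  {Z, X}: total = 2259
  {Y, W}: total = 2259
Best pair: {W, X} with total 979.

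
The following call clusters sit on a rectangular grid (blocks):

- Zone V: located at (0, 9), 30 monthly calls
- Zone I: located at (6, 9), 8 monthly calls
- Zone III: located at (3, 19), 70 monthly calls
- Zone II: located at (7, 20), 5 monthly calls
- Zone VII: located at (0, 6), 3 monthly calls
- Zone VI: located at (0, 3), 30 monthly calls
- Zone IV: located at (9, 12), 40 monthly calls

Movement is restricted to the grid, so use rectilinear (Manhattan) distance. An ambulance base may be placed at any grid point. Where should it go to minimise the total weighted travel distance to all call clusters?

Manhattan distance separates: Σwᵢ(|x−xᵢ|+|y−yᵢ|) = Σwᵢ|x−xᵢ| + Σwᵢ|y−yᵢ|, so x and y are optimised independently as 1-D weighted medians.
Total weight W = 186; half = 93.
x-coordinate, sorted with cumulative weight:
  x=0 (Zone V, w=30) cum 30
  x=0 (Zone VII, w=3) cum 33
  x=0 (Zone VI, w=30) cum 63
  x=3 (Zone III, w=70) cum 133  ← median
  x=6 (Zone I, w=8) cum 141
  x=7 (Zone II, w=5) cum 146
  x=9 (Zone IV, w=40) cum 186
⇒ x* = 3
y-coordinate, sorted with cumulative weight:
  y=3 (Zone VI, w=30) cum 30
  y=6 (Zone VII, w=3) cum 33
  y=9 (Zone V, w=30) cum 63
  y=9 (Zone I, w=8) cum 71
  y=12 (Zone IV, w=40) cum 111  ← median
  y=19 (Zone III, w=70) cum 181
  y=20 (Zone II, w=5) cum 186
⇒ y* = 12

(3, 12)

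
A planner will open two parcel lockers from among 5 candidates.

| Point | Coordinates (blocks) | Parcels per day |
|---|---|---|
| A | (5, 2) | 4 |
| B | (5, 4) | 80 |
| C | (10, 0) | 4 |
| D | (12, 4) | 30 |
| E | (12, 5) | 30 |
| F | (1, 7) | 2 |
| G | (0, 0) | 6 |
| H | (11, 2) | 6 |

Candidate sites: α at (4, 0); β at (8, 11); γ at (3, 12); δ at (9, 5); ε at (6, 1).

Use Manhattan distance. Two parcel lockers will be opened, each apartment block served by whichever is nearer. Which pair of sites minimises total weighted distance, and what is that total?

Evaluate every pair (each demand assigned to the nearer of the two):
  {δ, ε}: total = 650
  {α, δ}: total = 720
  {γ, δ}: total = 790
  {β, δ}: total = 796
  {α, ε}: total = 998
  {γ, ε}: total = 1010
  {β, ε}: total = 1018
  {α, β}: total = 1164
  {α, γ}: total = 1278
  {β, γ}: total = 1706
Best pair: {δ, ε} with total 650.

{δ, ε}, total 650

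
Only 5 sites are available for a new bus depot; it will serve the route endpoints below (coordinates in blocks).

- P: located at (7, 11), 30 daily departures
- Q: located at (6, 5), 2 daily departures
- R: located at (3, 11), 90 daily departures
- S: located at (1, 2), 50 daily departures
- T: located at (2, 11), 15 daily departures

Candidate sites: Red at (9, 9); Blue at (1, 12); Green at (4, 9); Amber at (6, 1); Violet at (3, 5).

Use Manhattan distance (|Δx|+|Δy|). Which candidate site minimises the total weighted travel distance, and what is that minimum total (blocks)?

Total weighted distance at each candidate:
  Red (9, 9): total = 1739
  Blue (1, 12): total = 1034
  Green (4, 9): total = 992
  Amber (6, 1): total = 2018
  Violet (3, 5): total = 1201
Minimum is at Green with total 992 blocks.

Green, total 992 blocks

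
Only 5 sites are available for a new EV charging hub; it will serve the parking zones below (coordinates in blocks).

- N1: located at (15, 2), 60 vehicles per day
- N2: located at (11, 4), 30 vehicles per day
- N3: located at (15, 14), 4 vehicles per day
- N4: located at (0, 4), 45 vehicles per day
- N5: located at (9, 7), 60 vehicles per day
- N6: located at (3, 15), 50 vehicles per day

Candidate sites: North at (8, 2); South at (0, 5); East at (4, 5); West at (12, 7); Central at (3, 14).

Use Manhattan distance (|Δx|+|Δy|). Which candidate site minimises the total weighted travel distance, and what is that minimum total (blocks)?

West, total 2345 blocks

Total weighted distance at each candidate:
  North (8, 2): total = 2356
  South (0, 5): total = 2891
  East (4, 5): total = 2355
  West (12, 7): total = 2345
  Central (3, 14): total = 3443
Minimum is at West with total 2345 blocks.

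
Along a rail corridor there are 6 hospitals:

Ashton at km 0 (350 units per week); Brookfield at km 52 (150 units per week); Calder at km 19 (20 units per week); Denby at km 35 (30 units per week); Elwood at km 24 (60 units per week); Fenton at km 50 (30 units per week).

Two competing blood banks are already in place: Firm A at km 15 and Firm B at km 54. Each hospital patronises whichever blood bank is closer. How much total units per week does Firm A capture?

The indifferent point is the midpoint (15+54)/2 = 34.5; hospitals left of it (closer to Firm A at 15) go to Firm A, those right go to Firm B.
  Ashton at 0 (w=350) → Firm A
  Calder at 19 (w=20) → Firm A
  Elwood at 24 (w=60) → Firm A
  Denby at 35 (w=30) → Firm B
  Fenton at 50 (w=30) → Firm B
  Brookfield at 52 (w=150) → Firm B
Firm A captures 430; Firm B captures 210.

430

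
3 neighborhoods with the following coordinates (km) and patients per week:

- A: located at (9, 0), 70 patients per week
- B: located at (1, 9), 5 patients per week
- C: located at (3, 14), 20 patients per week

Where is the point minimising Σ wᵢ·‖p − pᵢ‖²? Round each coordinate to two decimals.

The minimiser of Σwᵢ‖p−pᵢ‖² is the weighted centroid p* = (Σwᵢpᵢ)/(Σwᵢ).
Σwᵢ = 95.
Σwᵢxᵢ = 70·9 + 5·1 + 20·3 = 695.
Σwᵢyᵢ = 70·0 + 5·9 + 20·14 = 325.
x* = 695/95 = 7.32, y* = 325/95 = 3.42.

(7.32, 3.42)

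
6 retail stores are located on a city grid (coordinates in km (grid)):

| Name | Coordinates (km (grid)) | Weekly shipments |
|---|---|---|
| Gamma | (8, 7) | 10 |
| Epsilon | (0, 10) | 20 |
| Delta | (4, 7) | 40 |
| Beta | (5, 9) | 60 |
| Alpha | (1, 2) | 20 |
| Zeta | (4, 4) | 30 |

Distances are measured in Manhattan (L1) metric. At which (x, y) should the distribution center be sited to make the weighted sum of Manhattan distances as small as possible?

(4, 7)

Manhattan distance separates: Σwᵢ(|x−xᵢ|+|y−yᵢ|) = Σwᵢ|x−xᵢ| + Σwᵢ|y−yᵢ|, so x and y are optimised independently as 1-D weighted medians.
Total weight W = 180; half = 90.
x-coordinate, sorted with cumulative weight:
  x=0 (Epsilon, w=20) cum 20
  x=1 (Alpha, w=20) cum 40
  x=4 (Delta, w=40) cum 80
  x=4 (Zeta, w=30) cum 110  ← median
  x=5 (Beta, w=60) cum 170
  x=8 (Gamma, w=10) cum 180
⇒ x* = 4
y-coordinate, sorted with cumulative weight:
  y=2 (Alpha, w=20) cum 20
  y=4 (Zeta, w=30) cum 50
  y=7 (Gamma, w=10) cum 60
  y=7 (Delta, w=40) cum 100  ← median
  y=9 (Beta, w=60) cum 160
  y=10 (Epsilon, w=20) cum 180
⇒ y* = 7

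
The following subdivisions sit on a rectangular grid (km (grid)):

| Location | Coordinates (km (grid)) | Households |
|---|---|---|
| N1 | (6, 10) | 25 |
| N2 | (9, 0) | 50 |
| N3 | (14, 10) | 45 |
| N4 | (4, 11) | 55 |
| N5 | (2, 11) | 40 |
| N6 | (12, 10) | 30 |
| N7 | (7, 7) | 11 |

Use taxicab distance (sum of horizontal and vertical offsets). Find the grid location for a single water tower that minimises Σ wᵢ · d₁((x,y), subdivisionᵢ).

Manhattan distance separates: Σwᵢ(|x−xᵢ|+|y−yᵢ|) = Σwᵢ|x−xᵢ| + Σwᵢ|y−yᵢ|, so x and y are optimised independently as 1-D weighted medians.
Total weight W = 256; half = 128.
x-coordinate, sorted with cumulative weight:
  x=2 (N5, w=40) cum 40
  x=4 (N4, w=55) cum 95
  x=6 (N1, w=25) cum 120
  x=7 (N7, w=11) cum 131  ← median
  x=9 (N2, w=50) cum 181
  x=12 (N6, w=30) cum 211
  x=14 (N3, w=45) cum 256
⇒ x* = 7
y-coordinate, sorted with cumulative weight:
  y=0 (N2, w=50) cum 50
  y=7 (N7, w=11) cum 61
  y=10 (N1, w=25) cum 86
  y=10 (N3, w=45) cum 131  ← median
  y=10 (N6, w=30) cum 161
  y=11 (N4, w=55) cum 216
  y=11 (N5, w=40) cum 256
⇒ y* = 10

(7, 10)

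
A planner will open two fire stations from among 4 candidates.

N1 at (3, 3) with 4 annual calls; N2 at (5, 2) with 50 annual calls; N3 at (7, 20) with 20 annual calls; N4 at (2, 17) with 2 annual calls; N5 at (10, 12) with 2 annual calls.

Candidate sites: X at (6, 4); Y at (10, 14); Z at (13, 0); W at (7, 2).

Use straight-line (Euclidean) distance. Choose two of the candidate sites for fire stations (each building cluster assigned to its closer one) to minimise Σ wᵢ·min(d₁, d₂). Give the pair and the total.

Evaluate every pair (each demand assigned to the nearer of the two):
  {Y, W}: total = 271.7
  {X, Y}: total = 279.7
  {X, W}: total = 478.4
  {X, Z}: total = 490.2
  {Z, W}: total = 529.0
  {Y, Z}: total = 609.3
Best pair: {Y, W} with total 271.7.

{Y, W}, total 271.7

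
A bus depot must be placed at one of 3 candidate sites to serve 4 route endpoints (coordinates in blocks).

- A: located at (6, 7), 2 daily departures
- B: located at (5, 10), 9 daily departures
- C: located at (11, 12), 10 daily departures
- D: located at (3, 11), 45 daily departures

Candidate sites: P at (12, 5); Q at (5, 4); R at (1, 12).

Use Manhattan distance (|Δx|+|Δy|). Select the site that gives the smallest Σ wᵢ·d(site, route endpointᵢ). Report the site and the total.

Total weighted distance at each candidate:
  P (12, 5): total = 879
  Q (5, 4): total = 607
  R (1, 12): total = 309
Minimum is at R with total 309 blocks.

R, total 309 blocks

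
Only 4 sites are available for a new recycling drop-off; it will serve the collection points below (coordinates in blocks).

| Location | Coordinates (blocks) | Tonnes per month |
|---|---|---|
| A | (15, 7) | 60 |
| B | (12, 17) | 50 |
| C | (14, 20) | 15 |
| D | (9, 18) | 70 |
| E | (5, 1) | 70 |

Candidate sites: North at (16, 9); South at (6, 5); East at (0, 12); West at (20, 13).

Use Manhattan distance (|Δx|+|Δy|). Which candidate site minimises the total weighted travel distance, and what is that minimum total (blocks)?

South, total 3375 blocks

Total weighted distance at each candidate:
  North (16, 9): total = 3425
  South (6, 5): total = 3375
  East (0, 12): total = 4550
  West (20, 13): total = 4465
Minimum is at South with total 3375 blocks.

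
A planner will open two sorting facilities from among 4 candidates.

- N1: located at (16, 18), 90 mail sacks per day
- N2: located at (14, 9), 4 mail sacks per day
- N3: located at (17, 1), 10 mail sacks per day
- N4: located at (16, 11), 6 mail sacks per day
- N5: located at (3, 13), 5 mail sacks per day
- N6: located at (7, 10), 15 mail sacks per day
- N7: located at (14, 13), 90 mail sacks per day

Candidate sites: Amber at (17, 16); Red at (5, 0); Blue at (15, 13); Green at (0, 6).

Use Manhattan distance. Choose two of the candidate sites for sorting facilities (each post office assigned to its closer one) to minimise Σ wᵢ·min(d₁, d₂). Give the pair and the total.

{Amber, Blue}, total 763

Evaluate every pair (each demand assigned to the nearer of the two):
  {Amber, Blue}: total = 763
  {Red, Blue}: total = 1023
  {Blue, Green}: total = 1023
  {Amber, Green}: total = 1251
  {Amber, Red}: total = 1271
  {Red, Green}: total = 4949
Best pair: {Amber, Blue} with total 763.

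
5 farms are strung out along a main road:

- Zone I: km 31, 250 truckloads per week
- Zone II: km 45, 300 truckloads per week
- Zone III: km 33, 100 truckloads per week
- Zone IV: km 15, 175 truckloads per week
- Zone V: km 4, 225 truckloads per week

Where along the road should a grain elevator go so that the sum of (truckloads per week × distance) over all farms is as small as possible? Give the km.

x = 31

For a sum of weighted absolute distances on a line, the optimum is the weighted median (not the mean). Total weight W = 1050; half-weight = 525.
Sort by position and accumulate weight:
  km 4 (Zone V, w=225) → cum 225
  km 15 (Zone IV, w=175) → cum 400
  km 31 (Zone I, w=250) → cum 650  ≥ 525 → median here
  km 33 (Zone III, w=100) → cum 750
  km 45 (Zone II, w=300) → cum 1050
Optimal location: km 31.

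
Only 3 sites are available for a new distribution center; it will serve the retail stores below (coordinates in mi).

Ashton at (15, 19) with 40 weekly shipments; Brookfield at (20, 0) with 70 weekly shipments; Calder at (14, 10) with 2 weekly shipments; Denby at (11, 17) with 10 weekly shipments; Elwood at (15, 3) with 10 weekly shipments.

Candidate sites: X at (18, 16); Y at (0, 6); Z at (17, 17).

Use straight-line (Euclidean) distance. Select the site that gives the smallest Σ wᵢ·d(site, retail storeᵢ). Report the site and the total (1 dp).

X, total 1517.0 mi

Total weighted distance at each candidate:
  X (18, 16): total = 1517.0
  Y (0, 6): total = 2593.3
  Z (17, 17): total = 1538.2
Minimum is at X with total 1517.0 mi.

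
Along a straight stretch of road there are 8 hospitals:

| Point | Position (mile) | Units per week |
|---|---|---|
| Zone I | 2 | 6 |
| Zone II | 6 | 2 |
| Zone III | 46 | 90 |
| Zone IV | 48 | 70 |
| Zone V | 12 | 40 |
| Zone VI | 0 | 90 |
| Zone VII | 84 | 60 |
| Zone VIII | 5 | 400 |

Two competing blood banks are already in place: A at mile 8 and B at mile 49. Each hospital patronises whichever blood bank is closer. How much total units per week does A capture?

538

The indifferent point is the midpoint (8+49)/2 = 28.5; hospitals left of it (closer to A at 8) go to A, those right go to B.
  Zone VI at 0 (w=90) → A
  Zone I at 2 (w=6) → A
  Zone VIII at 5 (w=400) → A
  Zone II at 6 (w=2) → A
  Zone V at 12 (w=40) → A
  Zone III at 46 (w=90) → B
  Zone IV at 48 (w=70) → B
  Zone VII at 84 (w=60) → B
A captures 538; B captures 220.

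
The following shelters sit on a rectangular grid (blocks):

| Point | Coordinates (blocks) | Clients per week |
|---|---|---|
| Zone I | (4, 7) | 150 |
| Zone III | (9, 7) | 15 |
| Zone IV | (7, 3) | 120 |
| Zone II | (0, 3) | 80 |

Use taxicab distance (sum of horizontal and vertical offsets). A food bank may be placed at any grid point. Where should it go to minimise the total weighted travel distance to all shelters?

Manhattan distance separates: Σwᵢ(|x−xᵢ|+|y−yᵢ|) = Σwᵢ|x−xᵢ| + Σwᵢ|y−yᵢ|, so x and y are optimised independently as 1-D weighted medians.
Total weight W = 365; half = 182.5.
x-coordinate, sorted with cumulative weight:
  x=0 (Zone II, w=80) cum 80
  x=4 (Zone I, w=150) cum 230  ← median
  x=7 (Zone IV, w=120) cum 350
  x=9 (Zone III, w=15) cum 365
⇒ x* = 4
y-coordinate, sorted with cumulative weight:
  y=3 (Zone IV, w=120) cum 120
  y=3 (Zone II, w=80) cum 200  ← median
  y=7 (Zone I, w=150) cum 350
  y=7 (Zone III, w=15) cum 365
⇒ y* = 3

(4, 3)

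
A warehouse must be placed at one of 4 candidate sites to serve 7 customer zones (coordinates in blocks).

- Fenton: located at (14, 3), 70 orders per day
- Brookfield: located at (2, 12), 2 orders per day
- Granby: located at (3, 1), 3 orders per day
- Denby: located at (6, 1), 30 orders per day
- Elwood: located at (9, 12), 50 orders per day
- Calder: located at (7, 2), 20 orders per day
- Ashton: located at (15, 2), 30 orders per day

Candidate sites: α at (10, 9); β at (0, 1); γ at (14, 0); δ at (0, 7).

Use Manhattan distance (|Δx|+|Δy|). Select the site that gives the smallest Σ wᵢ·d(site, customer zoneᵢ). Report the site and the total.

Total weighted distance at each candidate:
  α (10, 9): total = 1887
  β (0, 1): total = 2975
  γ (14, 0): total = 1684
  δ (0, 7): total = 3201
Minimum is at γ with total 1684 blocks.

γ, total 1684 blocks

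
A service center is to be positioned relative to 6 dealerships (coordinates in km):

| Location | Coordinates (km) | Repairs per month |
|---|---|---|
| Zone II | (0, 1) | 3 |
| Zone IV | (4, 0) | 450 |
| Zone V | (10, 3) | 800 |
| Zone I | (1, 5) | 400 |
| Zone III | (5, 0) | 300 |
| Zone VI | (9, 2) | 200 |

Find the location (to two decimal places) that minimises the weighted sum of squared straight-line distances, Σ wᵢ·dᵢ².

The minimiser of Σwᵢ‖p−pᵢ‖² is the weighted centroid p* = (Σwᵢpᵢ)/(Σwᵢ).
Σwᵢ = 2153.
Σwᵢxᵢ = 3·0 + 450·4 + 800·10 + 400·1 + 300·5 + 200·9 = 13500.
Σwᵢyᵢ = 3·1 + 450·0 + 800·3 + 400·5 + 300·0 + 200·2 = 4803.
x* = 13500/2153 = 6.27, y* = 4803/2153 = 2.23.

(6.27, 2.23)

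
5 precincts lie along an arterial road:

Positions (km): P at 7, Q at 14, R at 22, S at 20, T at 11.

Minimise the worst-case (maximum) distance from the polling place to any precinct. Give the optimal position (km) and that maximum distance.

location 14.5, max distance 7.5

The 1-center on a line is the midpoint of the two extreme points: leftmost at 7, rightmost at 22.
Optimal location = (7 + 22)/2 = 14.5; maximum distance = (22 − 7)/2 = 7.5.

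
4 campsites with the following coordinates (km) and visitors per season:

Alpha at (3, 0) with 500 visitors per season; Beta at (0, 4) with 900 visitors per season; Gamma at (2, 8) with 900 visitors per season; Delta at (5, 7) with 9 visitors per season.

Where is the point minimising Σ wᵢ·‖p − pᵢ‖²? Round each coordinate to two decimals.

The minimiser of Σwᵢ‖p−pᵢ‖² is the weighted centroid p* = (Σwᵢpᵢ)/(Σwᵢ).
Σwᵢ = 2309.
Σwᵢxᵢ = 500·3 + 900·0 + 900·2 + 9·5 = 3345.
Σwᵢyᵢ = 500·0 + 900·4 + 900·8 + 9·7 = 10863.
x* = 3345/2309 = 1.45, y* = 10863/2309 = 4.70.

(1.45, 4.70)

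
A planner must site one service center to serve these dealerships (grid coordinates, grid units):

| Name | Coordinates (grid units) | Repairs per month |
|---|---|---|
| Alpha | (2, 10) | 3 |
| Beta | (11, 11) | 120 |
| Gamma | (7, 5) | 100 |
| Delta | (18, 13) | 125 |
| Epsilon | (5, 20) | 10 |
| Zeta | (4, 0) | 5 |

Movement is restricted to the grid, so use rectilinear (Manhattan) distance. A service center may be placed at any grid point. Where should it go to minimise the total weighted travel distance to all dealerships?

(11, 11)

Manhattan distance separates: Σwᵢ(|x−xᵢ|+|y−yᵢ|) = Σwᵢ|x−xᵢ| + Σwᵢ|y−yᵢ|, so x and y are optimised independently as 1-D weighted medians.
Total weight W = 363; half = 181.5.
x-coordinate, sorted with cumulative weight:
  x=2 (Alpha, w=3) cum 3
  x=4 (Zeta, w=5) cum 8
  x=5 (Epsilon, w=10) cum 18
  x=7 (Gamma, w=100) cum 118
  x=11 (Beta, w=120) cum 238  ← median
  x=18 (Delta, w=125) cum 363
⇒ x* = 11
y-coordinate, sorted with cumulative weight:
  y=0 (Zeta, w=5) cum 5
  y=5 (Gamma, w=100) cum 105
  y=10 (Alpha, w=3) cum 108
  y=11 (Beta, w=120) cum 228  ← median
  y=13 (Delta, w=125) cum 353
  y=20 (Epsilon, w=10) cum 363
⇒ y* = 11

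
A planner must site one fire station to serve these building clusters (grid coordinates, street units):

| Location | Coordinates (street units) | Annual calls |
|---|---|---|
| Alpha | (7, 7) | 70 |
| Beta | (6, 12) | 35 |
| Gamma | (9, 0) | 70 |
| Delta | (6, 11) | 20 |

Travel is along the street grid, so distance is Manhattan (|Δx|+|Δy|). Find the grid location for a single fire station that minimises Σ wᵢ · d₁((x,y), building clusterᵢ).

(7, 7)

Manhattan distance separates: Σwᵢ(|x−xᵢ|+|y−yᵢ|) = Σwᵢ|x−xᵢ| + Σwᵢ|y−yᵢ|, so x and y are optimised independently as 1-D weighted medians.
Total weight W = 195; half = 97.5.
x-coordinate, sorted with cumulative weight:
  x=6 (Beta, w=35) cum 35
  x=6 (Delta, w=20) cum 55
  x=7 (Alpha, w=70) cum 125  ← median
  x=9 (Gamma, w=70) cum 195
⇒ x* = 7
y-coordinate, sorted with cumulative weight:
  y=0 (Gamma, w=70) cum 70
  y=7 (Alpha, w=70) cum 140  ← median
  y=11 (Delta, w=20) cum 160
  y=12 (Beta, w=35) cum 195
⇒ y* = 7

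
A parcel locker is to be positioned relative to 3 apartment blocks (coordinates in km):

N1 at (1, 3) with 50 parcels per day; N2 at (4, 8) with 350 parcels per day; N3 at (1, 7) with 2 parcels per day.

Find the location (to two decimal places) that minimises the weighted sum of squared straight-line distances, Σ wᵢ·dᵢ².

The minimiser of Σwᵢ‖p−pᵢ‖² is the weighted centroid p* = (Σwᵢpᵢ)/(Σwᵢ).
Σwᵢ = 402.
Σwᵢxᵢ = 50·1 + 350·4 + 2·1 = 1452.
Σwᵢyᵢ = 50·3 + 350·8 + 2·7 = 2964.
x* = 1452/402 = 3.61, y* = 2964/402 = 7.37.

(3.61, 7.37)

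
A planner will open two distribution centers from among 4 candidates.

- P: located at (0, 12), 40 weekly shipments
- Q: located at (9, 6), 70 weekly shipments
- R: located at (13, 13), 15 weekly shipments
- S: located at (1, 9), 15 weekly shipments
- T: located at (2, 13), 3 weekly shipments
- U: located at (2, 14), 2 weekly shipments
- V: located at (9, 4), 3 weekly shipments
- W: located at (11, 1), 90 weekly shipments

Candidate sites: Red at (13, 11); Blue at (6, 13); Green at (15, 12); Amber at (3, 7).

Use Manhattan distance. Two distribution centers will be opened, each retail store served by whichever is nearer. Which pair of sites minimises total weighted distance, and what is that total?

Evaluate every pair (each demand assigned to the nearer of the two):
  {Red, Amber}: total = 2044
  {Red, Blue}: total = 2210
  {Green, Amber}: total = 2239
  {Blue, Amber}: total = 2244
  {Blue, Green}: total = 2568
  {Red, Green}: total = 2610
Best pair: {Red, Amber} with total 2044.

{Red, Amber}, total 2044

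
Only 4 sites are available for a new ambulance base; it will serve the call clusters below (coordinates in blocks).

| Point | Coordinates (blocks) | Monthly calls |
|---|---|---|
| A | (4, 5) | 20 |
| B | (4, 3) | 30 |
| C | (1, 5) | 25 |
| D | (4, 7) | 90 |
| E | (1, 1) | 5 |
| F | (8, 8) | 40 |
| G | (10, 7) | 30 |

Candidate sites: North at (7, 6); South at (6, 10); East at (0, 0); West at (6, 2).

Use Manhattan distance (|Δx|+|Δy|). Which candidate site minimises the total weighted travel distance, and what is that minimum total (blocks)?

Total weighted distance at each candidate:
  North (7, 6): total = 1090
  South (6, 10): total = 1550
  East (0, 0): total = 2690
  West (6, 2): total = 1640
Minimum is at North with total 1090 blocks.

North, total 1090 blocks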